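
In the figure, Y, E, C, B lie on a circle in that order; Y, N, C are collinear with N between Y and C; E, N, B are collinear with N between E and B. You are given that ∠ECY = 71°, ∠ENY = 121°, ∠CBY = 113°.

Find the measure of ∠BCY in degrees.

1. ∠EBY = 71°  [same arc YE]
2. ∠BNC = 121°  [vertical angles at N]
3. ∠BNY = 59°  [linear pair at N on YC]
4. ∠BYC = 50°  [△YNB]
5. ∠BCY = 17°  [△YCB]

∠BCY = 17°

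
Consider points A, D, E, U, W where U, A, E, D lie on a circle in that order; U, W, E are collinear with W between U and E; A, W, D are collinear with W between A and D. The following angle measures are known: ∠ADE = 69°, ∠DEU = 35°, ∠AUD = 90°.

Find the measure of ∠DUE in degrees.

∠DUE = 21°

1. ∠DWE = 76°  [△EWD]
2. ∠DAU = 35°  [same arc UD]
3. ∠ADU = 55°  [△UAD]
4. ∠DWU = 104°  [linear pair at W on UE]
5. ∠DUE = 21°  [△UWD]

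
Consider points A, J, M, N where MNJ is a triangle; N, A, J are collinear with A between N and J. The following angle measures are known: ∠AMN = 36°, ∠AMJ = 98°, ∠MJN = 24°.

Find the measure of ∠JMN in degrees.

∠JMN = 134°

1. ∠AJM = 24°  [A on ray JN]
2. ∠JAM = 58°  [△MAJ]
3. ∠MAN = 122°  [linear pair at A on NJ]
4. ∠ANM = 22°  [△MNA]
5. ∠JNM = 22°  [A on ray NJ]
6. ∠JMN = 134°  [△MNJ]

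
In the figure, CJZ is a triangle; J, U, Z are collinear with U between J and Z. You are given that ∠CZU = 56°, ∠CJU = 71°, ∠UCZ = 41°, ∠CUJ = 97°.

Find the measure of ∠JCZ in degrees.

1. ∠CZJ = 56°  [U on ray ZJ]
2. ∠CJZ = 71°  [U on ray JZ]
3. ∠JCZ = 53°  [△CJZ]

∠JCZ = 53°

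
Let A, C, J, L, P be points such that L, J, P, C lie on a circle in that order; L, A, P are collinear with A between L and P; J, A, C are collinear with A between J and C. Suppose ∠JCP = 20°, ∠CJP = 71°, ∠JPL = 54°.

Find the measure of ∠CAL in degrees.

1. ∠CLP = 71°  [same arc PC]
2. ∠JCL = 54°  [same arc LJ]
3. ∠CAL = 55°  [△LAC]

∠CAL = 55°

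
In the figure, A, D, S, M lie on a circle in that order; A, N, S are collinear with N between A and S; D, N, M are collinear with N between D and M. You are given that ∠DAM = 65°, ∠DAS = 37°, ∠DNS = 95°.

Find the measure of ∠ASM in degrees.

∠ASM = 58°

1. ∠DMS = 37°  [same arc DS]
2. ∠ANM = 95°  [vertical angles at N]
3. ∠MNS = 85°  [linear pair at N on AS]
4. ∠ASM = 58°  [△SNM]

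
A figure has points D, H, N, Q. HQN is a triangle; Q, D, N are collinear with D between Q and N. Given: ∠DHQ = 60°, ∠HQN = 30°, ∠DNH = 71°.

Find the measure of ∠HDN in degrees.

1. ∠DQH = 30°  [D on ray QN]
2. ∠HDQ = 90°  [△HQD]
3. ∠HDN = 90°  [linear pair at D on QN]

∠HDN = 90°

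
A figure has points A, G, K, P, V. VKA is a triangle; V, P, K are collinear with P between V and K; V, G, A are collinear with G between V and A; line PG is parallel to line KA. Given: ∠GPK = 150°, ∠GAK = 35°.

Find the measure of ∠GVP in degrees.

1. ∠GPV = 30°  [linear pair at P on VK]
2. ∠KAV = 35°  [G on ray AV]
3. ∠AKV = 30°  [PG∥KA, corresponding at P]
4. ∠AVK = 115°  [△VKA]
5. ∠GVP = 115°  [P on VK, G on VA]

∠GVP = 115°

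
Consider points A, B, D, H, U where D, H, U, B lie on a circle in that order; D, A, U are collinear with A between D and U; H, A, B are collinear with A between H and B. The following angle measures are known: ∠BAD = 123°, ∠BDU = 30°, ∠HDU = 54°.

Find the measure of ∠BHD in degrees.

1. ∠HAU = 123°  [vertical angles at A]
2. ∠DAH = 57°  [linear pair at A on DU]
3. ∠BHD = 69°  [△DAH]

∠BHD = 69°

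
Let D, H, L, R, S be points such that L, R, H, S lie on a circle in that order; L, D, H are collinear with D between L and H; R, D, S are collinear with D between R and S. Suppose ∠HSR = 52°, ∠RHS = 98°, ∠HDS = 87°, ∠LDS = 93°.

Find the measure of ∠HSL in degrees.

1. ∠HRS = 30°  [△RHS]
2. ∠LHS = 41°  [△HDS]
3. ∠HLS = 30°  [same arc HS]
4. ∠HSL = 109°  [△LHS]

∠HSL = 109°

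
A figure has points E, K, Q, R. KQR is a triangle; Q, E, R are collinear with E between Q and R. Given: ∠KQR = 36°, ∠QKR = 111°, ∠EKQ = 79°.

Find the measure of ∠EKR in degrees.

1. ∠KRQ = 33°  [△KQR]
2. ∠EQK = 36°  [E on ray QR]
3. ∠KEQ = 65°  [△KQE]
4. ∠ERK = 33°  [E on ray RQ]
5. ∠KER = 115°  [linear pair at E on QR]
6. ∠EKR = 32°  [△KER]

∠EKR = 32°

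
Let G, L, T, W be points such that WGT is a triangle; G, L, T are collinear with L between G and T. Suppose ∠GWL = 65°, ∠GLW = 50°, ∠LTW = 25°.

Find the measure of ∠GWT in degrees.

1. ∠LGW = 65°  [△WGL]
2. ∠GTW = 25°  [L on ray TG]
3. ∠TGW = 65°  [L on ray GT]
4. ∠GWT = 90°  [△WGT]

∠GWT = 90°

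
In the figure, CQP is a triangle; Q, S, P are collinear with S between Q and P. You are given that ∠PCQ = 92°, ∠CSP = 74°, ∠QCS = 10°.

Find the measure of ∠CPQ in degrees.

1. ∠CSQ = 106°  [linear pair at S on QP]
2. ∠CQS = 64°  [△CQS]
3. ∠CQP = 64°  [S on ray QP]
4. ∠CPQ = 24°  [△CQP]

∠CPQ = 24°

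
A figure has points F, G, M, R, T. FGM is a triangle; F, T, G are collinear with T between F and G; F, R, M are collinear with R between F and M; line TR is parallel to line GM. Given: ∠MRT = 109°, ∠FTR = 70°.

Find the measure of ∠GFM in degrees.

∠GFM = 39°

1. ∠FRT = 71°  [linear pair at R on FM]
2. ∠RFT = 39°  [△FTR]
3. ∠GFM = 39°  [T on FG, R on FM]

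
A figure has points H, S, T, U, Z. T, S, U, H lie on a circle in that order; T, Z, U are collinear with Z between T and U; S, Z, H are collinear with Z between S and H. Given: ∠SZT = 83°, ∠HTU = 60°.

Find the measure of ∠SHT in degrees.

∠SHT = 23°

1. ∠HZU = 83°  [vertical angles at Z]
2. ∠HZT = 97°  [linear pair at Z on TU]
3. ∠SHT = 23°  [△TZH]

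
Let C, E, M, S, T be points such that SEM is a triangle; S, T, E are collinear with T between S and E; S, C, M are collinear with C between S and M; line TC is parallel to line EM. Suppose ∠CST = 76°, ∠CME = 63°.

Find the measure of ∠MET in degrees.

1. ∠ESM = 76°  [T on SE, C on SM]
2. ∠EMS = 63°  [C on ray MS]
3. ∠MES = 41°  [△SEM]
4. ∠MET = 41°  [T on ray ES]

∠MET = 41°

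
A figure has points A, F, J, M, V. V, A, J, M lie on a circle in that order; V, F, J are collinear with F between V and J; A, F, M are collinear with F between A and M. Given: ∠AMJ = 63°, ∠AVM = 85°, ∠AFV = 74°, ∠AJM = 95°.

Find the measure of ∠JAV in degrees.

∠JAV = 65°

1. ∠AVJ = 63°  [same arc AJ]
2. ∠JAM = 22°  [△AJM]
3. ∠AFJ = 106°  [linear pair at F on VJ]
4. ∠AJV = 52°  [△AFJ]
5. ∠JAV = 65°  [△VAJ]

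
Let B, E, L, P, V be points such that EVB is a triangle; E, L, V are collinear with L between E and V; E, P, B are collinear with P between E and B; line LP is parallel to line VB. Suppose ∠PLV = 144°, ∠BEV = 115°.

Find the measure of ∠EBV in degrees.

∠EBV = 29°

1. ∠ELP = 36°  [linear pair at L on EV]
2. ∠LEP = 115°  [L on EV, P on EB]
3. ∠EPL = 29°  [△ELP]
4. ∠EBV = 29°  [LP∥VB, corresponding at P]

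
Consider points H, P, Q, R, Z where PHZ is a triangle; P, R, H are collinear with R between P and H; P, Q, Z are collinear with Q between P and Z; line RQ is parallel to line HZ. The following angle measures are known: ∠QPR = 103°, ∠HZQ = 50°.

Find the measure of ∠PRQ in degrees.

∠PRQ = 27°

1. ∠HPZ = 103°  [R on PH, Q on PZ]
2. ∠HZP = 50°  [Q on ray ZP]
3. ∠PHZ = 27°  [△PHZ]
4. ∠PRQ = 27°  [RQ∥HZ, corresponding at R]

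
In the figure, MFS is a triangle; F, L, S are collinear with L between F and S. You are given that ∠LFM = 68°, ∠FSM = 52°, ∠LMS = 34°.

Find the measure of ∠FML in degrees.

1. ∠LSM = 52°  [L on ray SF]
2. ∠MLS = 94°  [△MLS]
3. ∠FLM = 86°  [linear pair at L on FS]
4. ∠FML = 26°  [△MFL]

∠FML = 26°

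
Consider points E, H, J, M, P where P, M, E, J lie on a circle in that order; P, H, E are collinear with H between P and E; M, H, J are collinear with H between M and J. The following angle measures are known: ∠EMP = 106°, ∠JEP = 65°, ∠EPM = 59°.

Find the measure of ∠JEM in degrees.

∠JEM = 80°

1. ∠EJP = 74°  [cyclic PMEJ, opposite ∠M+∠J]
2. ∠EPJ = 41°  [△PEJ]
3. ∠EJM = 59°  [same arc ME]
4. ∠EMJ = 41°  [same arc EJ]
5. ∠JEM = 80°  [△MEJ]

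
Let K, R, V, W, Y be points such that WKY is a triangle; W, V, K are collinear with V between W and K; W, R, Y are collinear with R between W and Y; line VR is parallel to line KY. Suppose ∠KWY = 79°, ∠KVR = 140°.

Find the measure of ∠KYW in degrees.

1. ∠RWV = 79°  [V on WK, R on WY]
2. ∠RVW = 40°  [linear pair at V on WK]
3. ∠VRW = 61°  [△WVR]
4. ∠KYW = 61°  [VR∥KY, corresponding at R]

∠KYW = 61°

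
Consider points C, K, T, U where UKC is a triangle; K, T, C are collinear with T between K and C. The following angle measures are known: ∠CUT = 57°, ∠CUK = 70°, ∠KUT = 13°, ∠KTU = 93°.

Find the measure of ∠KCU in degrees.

1. ∠TKU = 74°  [△UKT]
2. ∠CKU = 74°  [T on ray KC]
3. ∠KCU = 36°  [△UKC]

∠KCU = 36°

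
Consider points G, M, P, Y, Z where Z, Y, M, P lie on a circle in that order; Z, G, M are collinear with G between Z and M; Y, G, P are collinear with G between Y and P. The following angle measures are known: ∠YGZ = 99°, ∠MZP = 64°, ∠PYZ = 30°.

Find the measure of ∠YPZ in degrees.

1. ∠MGP = 99°  [vertical angles at G]
2. ∠PGZ = 81°  [linear pair at G on ZM]
3. ∠YPZ = 35°  [△ZGP]

∠YPZ = 35°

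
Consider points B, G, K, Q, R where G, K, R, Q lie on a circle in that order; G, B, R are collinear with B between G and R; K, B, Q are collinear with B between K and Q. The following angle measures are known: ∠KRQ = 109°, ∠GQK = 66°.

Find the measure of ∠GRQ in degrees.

1. ∠KGQ = 71°  [cyclic GKRQ, opposite ∠G+∠R]
2. ∠GKQ = 43°  [△GKQ]
3. ∠GRQ = 43°  [same arc GQ]

∠GRQ = 43°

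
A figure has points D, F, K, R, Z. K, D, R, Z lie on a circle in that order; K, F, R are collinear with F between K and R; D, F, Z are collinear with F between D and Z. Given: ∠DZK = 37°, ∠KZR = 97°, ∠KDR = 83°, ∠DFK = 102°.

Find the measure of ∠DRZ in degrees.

∠DRZ = 55°

1. ∠DRK = 37°  [same arc KD]
2. ∠DKR = 60°  [△KDR]
3. ∠DFR = 78°  [linear pair at F on KR]
4. ∠RDZ = 65°  [△DFR]
5. ∠DZR = 60°  [same arc DR]
6. ∠DRZ = 55°  [△DRZ]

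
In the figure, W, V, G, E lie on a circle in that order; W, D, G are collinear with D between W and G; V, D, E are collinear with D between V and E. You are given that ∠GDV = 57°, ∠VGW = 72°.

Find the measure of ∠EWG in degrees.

1. ∠EDW = 57°  [vertical angles at D]
2. ∠VEW = 72°  [same arc WV]
3. ∠EWG = 51°  [△WDE]

∠EWG = 51°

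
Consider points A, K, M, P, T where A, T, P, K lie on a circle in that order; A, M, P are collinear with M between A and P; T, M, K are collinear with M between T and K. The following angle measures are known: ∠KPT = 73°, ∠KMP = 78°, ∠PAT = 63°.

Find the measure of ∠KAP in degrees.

1. ∠KAT = 107°  [cyclic ATPK, opposite ∠A+∠P]
2. ∠AMT = 78°  [vertical angles at M]
3. ∠AMK = 102°  [linear pair at M on AP]
4. ∠ATK = 39°  [△AMT]
5. ∠AKT = 34°  [△ATK]
6. ∠KAP = 44°  [△AMK]

∠KAP = 44°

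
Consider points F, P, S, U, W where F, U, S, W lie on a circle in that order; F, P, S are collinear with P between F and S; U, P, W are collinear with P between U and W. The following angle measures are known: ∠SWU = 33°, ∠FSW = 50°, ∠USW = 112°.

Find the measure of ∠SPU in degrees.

1. ∠SFU = 33°  [same arc US]
2. ∠FUW = 50°  [same arc FW]
3. ∠FPU = 97°  [△FPU]
4. ∠SPU = 83°  [linear pair at P on FS]

∠SPU = 83°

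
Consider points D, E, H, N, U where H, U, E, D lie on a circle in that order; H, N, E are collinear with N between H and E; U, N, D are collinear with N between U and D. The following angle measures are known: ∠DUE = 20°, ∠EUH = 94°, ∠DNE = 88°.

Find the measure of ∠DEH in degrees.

1. ∠DHE = 20°  [same arc ED]
2. ∠EDH = 86°  [cyclic HUED, opposite ∠U+∠D]
3. ∠DEH = 74°  [△HED]

∠DEH = 74°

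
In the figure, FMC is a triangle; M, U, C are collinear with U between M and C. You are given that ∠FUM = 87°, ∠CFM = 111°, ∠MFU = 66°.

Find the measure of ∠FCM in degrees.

1. ∠FMU = 27°  [△FMU]
2. ∠CMF = 27°  [U on ray MC]
3. ∠FCM = 42°  [△FMC]

∠FCM = 42°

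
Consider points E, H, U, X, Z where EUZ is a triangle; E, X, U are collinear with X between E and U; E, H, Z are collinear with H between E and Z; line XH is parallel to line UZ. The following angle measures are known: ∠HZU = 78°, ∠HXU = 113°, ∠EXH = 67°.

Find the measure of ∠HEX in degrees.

1. ∠EZU = 78°  [H on ray ZE]
2. ∠EUZ = 67°  [XH∥UZ, corresponding at X]
3. ∠UEZ = 35°  [△EUZ]
4. ∠HEX = 35°  [X on EU, H on EZ]

∠HEX = 35°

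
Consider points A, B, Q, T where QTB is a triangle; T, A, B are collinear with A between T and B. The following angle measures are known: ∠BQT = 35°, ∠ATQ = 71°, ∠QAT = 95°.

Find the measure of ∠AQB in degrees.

∠AQB = 21°

1. ∠BTQ = 71°  [A on ray TB]
2. ∠BAQ = 85°  [linear pair at A on TB]
3. ∠QBT = 74°  [△QTB]
4. ∠ABQ = 74°  [A on ray BT]
5. ∠AQB = 21°  [△QAB]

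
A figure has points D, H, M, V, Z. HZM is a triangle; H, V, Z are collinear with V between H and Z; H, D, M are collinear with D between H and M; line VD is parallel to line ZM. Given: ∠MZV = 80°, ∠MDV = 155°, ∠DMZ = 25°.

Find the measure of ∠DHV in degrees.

1. ∠HZM = 80°  [V on ray ZH]
2. ∠HDV = 25°  [linear pair at D on HM]
3. ∠DVH = 80°  [VD∥ZM, corresponding at V]
4. ∠DHV = 75°  [△HVD]

∠DHV = 75°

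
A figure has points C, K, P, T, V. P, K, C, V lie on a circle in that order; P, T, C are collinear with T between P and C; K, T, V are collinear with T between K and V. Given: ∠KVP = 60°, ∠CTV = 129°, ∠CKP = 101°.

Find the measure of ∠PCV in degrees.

∠PCV = 32°

1. ∠PTV = 51°  [linear pair at T on PC]
2. ∠CVP = 79°  [cyclic PKCV, opposite ∠K+∠V]
3. ∠CPV = 69°  [△PTV]
4. ∠PCV = 32°  [△PCV]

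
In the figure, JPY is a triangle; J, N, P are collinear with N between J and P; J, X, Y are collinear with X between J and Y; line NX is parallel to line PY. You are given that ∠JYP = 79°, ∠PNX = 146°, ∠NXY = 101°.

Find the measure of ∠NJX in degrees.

∠NJX = 67°

1. ∠JXN = 79°  [NX∥PY, corresponding at X]
2. ∠JNX = 34°  [linear pair at N on JP]
3. ∠NJX = 67°  [△JNX]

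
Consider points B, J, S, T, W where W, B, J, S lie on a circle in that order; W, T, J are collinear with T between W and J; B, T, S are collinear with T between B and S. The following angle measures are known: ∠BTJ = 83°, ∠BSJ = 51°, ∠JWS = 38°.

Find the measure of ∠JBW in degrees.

∠JBW = 70°

1. ∠BWJ = 51°  [same arc BJ]
2. ∠JBS = 38°  [same arc JS]
3. ∠BJW = 59°  [△BTJ]
4. ∠JBW = 70°  [△WBJ]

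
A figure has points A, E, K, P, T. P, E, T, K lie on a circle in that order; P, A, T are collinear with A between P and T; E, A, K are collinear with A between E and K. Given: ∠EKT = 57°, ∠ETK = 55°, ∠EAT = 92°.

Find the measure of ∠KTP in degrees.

∠KTP = 35°

1. ∠EPT = 57°  [same arc ET]
2. ∠EAP = 88°  [linear pair at A on PT]
3. ∠KEP = 35°  [△PAE]
4. ∠KTP = 35°  [same arc PK]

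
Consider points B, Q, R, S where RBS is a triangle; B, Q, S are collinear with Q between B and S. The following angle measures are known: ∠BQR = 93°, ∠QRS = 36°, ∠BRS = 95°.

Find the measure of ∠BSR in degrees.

∠BSR = 57°

1. ∠RQS = 87°  [linear pair at Q on BS]
2. ∠QSR = 57°  [△RQS]
3. ∠BSR = 57°  [Q on ray SB]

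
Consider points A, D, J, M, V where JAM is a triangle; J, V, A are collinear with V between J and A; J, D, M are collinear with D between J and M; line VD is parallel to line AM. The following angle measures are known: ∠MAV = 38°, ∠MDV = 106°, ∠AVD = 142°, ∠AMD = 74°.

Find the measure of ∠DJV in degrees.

1. ∠JDV = 74°  [linear pair at D on JM]
2. ∠DVJ = 38°  [linear pair at V on JA]
3. ∠DJV = 68°  [△JVD]

∠DJV = 68°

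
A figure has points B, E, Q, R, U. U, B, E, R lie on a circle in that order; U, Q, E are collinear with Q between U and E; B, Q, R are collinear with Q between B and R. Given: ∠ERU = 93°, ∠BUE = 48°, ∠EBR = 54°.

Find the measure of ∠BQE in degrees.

1. ∠EBU = 87°  [cyclic UBER, opposite ∠B+∠R]
2. ∠BEU = 45°  [△UBE]
3. ∠BQE = 81°  [△BQE]

∠BQE = 81°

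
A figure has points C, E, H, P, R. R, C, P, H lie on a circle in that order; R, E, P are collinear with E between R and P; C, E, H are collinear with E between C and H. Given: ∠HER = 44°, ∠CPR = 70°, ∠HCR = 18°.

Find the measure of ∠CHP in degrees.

∠CHP = 26°

1. ∠HEP = 136°  [linear pair at E on RP]
2. ∠HPR = 18°  [same arc RH]
3. ∠CHP = 26°  [△PEH]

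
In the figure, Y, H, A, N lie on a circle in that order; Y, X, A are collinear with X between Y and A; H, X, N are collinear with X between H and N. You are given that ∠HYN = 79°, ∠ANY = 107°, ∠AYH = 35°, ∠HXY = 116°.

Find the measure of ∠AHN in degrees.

∠AHN = 44°

1. ∠HAN = 101°  [cyclic YHAN, opposite ∠Y+∠A]
2. ∠ANH = 35°  [same arc HA]
3. ∠AHN = 44°  [△HAN]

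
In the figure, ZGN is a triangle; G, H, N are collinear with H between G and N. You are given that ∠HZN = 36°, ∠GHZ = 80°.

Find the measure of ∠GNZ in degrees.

1. ∠NHZ = 100°  [linear pair at H on GN]
2. ∠HNZ = 44°  [△ZHN]
3. ∠GNZ = 44°  [H on ray NG]

∠GNZ = 44°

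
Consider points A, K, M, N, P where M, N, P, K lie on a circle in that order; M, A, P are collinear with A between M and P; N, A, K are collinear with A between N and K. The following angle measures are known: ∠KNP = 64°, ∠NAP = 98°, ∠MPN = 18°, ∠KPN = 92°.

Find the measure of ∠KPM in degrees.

1. ∠NKP = 24°  [△NPK]
2. ∠KAM = 98°  [vertical angles at A]
3. ∠KAP = 82°  [linear pair at A on MP]
4. ∠KPM = 74°  [△PAK]

∠KPM = 74°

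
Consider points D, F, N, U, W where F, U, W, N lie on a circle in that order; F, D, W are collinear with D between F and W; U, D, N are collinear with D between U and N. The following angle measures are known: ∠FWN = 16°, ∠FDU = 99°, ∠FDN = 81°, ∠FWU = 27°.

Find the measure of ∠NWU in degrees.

1. ∠NDW = 99°  [vertical angles at D]
2. ∠UDW = 81°  [linear pair at D on FW]
3. ∠NUW = 72°  [△UDW]
4. ∠UNW = 65°  [△WDN]
5. ∠NWU = 43°  [△UWN]

∠NWU = 43°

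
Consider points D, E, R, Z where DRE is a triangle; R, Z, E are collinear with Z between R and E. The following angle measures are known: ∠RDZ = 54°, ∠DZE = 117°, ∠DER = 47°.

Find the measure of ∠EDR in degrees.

∠EDR = 70°

1. ∠DZR = 63°  [linear pair at Z on RE]
2. ∠DRZ = 63°  [△DRZ]
3. ∠DRE = 63°  [Z on ray RE]
4. ∠EDR = 70°  [△DRE]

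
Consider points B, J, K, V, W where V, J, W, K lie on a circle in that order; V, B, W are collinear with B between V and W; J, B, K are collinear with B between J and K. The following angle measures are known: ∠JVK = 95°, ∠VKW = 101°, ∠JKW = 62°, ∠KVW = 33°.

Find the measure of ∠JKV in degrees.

∠JKV = 39°

1. ∠VJW = 79°  [cyclic VJWK, opposite ∠J+∠K]
2. ∠JVW = 62°  [same arc JW]
3. ∠JWV = 39°  [△VJW]
4. ∠JKV = 39°  [same arc VJ]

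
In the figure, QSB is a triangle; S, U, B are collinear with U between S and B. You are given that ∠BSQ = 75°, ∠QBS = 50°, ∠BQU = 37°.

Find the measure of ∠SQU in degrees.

1. ∠QSU = 75°  [U on ray SB]
2. ∠QBU = 50°  [U on ray BS]
3. ∠BUQ = 93°  [△QUB]
4. ∠QUS = 87°  [linear pair at U on SB]
5. ∠SQU = 18°  [△QSU]

∠SQU = 18°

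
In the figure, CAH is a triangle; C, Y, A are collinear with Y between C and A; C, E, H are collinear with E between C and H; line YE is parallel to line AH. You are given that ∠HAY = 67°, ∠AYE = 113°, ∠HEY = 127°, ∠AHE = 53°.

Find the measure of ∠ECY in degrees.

1. ∠CYE = 67°  [linear pair at Y on CA]
2. ∠CEY = 53°  [linear pair at E on CH]
3. ∠ECY = 60°  [△CYE]

∠ECY = 60°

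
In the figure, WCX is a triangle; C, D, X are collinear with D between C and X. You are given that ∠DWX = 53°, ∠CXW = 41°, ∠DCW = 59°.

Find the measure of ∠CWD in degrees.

1. ∠DXW = 41°  [D on ray XC]
2. ∠WDX = 86°  [△WDX]
3. ∠CDW = 94°  [linear pair at D on CX]
4. ∠CWD = 27°  [△WCD]

∠CWD = 27°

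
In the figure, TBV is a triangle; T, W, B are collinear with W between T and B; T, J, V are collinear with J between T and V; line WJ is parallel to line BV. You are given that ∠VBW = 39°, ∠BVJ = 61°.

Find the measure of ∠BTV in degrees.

1. ∠TBV = 39°  [W on ray BT]
2. ∠BVT = 61°  [J on ray VT]
3. ∠BTV = 80°  [△TBV]

∠BTV = 80°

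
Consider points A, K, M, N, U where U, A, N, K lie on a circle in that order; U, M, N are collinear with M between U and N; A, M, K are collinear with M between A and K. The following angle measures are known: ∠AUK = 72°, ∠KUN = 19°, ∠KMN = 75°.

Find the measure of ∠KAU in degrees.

∠KAU = 52°

1. ∠KMU = 105°  [linear pair at M on UN]
2. ∠AKU = 56°  [△UMK]
3. ∠KAU = 52°  [△UAK]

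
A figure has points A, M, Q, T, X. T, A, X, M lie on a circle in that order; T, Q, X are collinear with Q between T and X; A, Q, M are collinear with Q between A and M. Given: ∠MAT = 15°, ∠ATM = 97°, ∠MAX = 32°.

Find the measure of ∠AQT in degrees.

1. ∠MXT = 15°  [same arc TM]
2. ∠AXM = 83°  [cyclic TAXM, opposite ∠T+∠X]
3. ∠AMX = 65°  [△AXM]
4. ∠MQX = 100°  [△XQM]
5. ∠AQT = 100°  [vertical angles at Q]

∠AQT = 100°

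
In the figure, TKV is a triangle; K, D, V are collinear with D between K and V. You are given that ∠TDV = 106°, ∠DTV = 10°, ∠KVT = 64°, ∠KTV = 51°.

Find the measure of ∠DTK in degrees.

1. ∠KDT = 74°  [linear pair at D on KV]
2. ∠TKV = 65°  [△TKV]
3. ∠DKT = 65°  [D on ray KV]
4. ∠DTK = 41°  [△TKD]

∠DTK = 41°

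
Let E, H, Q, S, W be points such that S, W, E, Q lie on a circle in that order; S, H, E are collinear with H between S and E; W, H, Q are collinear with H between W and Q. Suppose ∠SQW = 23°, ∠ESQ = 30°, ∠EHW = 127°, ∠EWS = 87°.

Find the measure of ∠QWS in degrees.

∠QWS = 57°

1. ∠SEW = 23°  [same arc SW]
2. ∠SHW = 53°  [linear pair at H on SE]
3. ∠ESW = 70°  [△SWE]
4. ∠QWS = 57°  [△SHW]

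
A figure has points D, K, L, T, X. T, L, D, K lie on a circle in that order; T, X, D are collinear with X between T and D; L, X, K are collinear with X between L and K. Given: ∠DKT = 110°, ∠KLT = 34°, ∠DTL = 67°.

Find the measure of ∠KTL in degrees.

∠KTL = 103°

1. ∠DLT = 70°  [cyclic TLDK, opposite ∠L+∠K]
2. ∠LDT = 43°  [△TLD]
3. ∠LKT = 43°  [same arc TL]
4. ∠KTL = 103°  [△TLK]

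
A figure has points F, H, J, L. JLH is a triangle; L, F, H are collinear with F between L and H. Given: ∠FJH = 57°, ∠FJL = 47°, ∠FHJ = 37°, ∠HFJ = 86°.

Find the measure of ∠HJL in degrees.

1. ∠JHL = 37°  [F on ray HL]
2. ∠JFL = 94°  [linear pair at F on LH]
3. ∠FLJ = 39°  [△JLF]
4. ∠HLJ = 39°  [F on ray LH]
5. ∠HJL = 104°  [△JLH]

∠HJL = 104°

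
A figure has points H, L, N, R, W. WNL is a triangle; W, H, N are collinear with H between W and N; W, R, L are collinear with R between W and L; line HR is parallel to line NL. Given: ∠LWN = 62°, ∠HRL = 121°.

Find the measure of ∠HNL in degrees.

∠HNL = 59°

1. ∠HWR = 62°  [H on WN, R on WL]
2. ∠HRW = 59°  [linear pair at R on WL]
3. ∠RHW = 59°  [△WHR]
4. ∠NHR = 121°  [linear pair at H on WN]
5. ∠HNL = 59°  [HR∥NL, co-interior at N–H]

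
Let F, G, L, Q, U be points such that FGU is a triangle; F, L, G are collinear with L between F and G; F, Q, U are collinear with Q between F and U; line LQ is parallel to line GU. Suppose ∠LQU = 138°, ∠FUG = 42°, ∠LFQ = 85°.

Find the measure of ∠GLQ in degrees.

1. ∠FQL = 42°  [linear pair at Q on FU]
2. ∠FLQ = 53°  [△FLQ]
3. ∠GLQ = 127°  [linear pair at L on FG]

∠GLQ = 127°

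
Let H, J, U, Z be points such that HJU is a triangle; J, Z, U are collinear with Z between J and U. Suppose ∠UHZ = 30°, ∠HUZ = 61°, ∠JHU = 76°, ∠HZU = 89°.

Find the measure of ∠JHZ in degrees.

1. ∠HUJ = 61°  [Z on ray UJ]
2. ∠HJU = 43°  [△HJU]
3. ∠HZJ = 91°  [linear pair at Z on JU]
4. ∠HJZ = 43°  [Z on ray JU]
5. ∠JHZ = 46°  [△HJZ]

∠JHZ = 46°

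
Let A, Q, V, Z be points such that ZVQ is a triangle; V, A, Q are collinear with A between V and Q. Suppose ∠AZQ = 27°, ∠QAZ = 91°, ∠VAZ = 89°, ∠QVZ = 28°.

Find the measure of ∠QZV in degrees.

1. ∠AQZ = 62°  [△ZAQ]
2. ∠VQZ = 62°  [A on ray QV]
3. ∠QZV = 90°  [△ZVQ]

∠QZV = 90°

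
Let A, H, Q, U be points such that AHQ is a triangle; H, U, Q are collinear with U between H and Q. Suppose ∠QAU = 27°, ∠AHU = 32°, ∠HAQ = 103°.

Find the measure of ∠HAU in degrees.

∠HAU = 76°

1. ∠AHQ = 32°  [U on ray HQ]
2. ∠AQH = 45°  [△AHQ]
3. ∠AQU = 45°  [U on ray QH]
4. ∠AUQ = 108°  [△AUQ]
5. ∠AUH = 72°  [linear pair at U on HQ]
6. ∠HAU = 76°  [△AHU]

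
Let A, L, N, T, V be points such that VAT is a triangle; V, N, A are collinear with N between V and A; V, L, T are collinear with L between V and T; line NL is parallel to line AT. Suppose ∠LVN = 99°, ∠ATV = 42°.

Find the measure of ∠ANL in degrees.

1. ∠AVT = 99°  [N on VA, L on VT]
2. ∠TAV = 39°  [△VAT]
3. ∠LNV = 39°  [NL∥AT, corresponding at N]
4. ∠ANL = 141°  [linear pair at N on VA]

∠ANL = 141°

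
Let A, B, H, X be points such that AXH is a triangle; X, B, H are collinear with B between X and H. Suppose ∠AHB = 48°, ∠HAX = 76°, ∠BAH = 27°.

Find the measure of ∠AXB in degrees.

∠AXB = 56°

1. ∠AHX = 48°  [B on ray HX]
2. ∠AXH = 56°  [△AXH]
3. ∠AXB = 56°  [B on ray XH]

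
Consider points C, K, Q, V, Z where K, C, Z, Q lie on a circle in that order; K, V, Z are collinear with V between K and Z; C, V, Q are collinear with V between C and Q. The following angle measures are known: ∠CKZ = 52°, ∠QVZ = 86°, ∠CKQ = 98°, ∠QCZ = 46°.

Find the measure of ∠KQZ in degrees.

∠KQZ = 92°

1. ∠CQZ = 52°  [same arc CZ]
2. ∠KZQ = 42°  [△ZVQ]
3. ∠QKZ = 46°  [same arc ZQ]
4. ∠KQZ = 92°  [△KZQ]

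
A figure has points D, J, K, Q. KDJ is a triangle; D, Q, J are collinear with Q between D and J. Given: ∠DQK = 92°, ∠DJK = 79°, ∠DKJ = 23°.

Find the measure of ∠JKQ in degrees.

∠JKQ = 13°

1. ∠JQK = 88°  [linear pair at Q on DJ]
2. ∠KJQ = 79°  [Q on ray JD]
3. ∠JKQ = 13°  [△KQJ]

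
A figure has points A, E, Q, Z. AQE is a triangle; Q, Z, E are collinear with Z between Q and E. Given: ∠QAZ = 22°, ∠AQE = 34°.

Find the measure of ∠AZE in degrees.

∠AZE = 56°

1. ∠AQZ = 34°  [Z on ray QE]
2. ∠AZQ = 124°  [△AQZ]
3. ∠AZE = 56°  [linear pair at Z on QE]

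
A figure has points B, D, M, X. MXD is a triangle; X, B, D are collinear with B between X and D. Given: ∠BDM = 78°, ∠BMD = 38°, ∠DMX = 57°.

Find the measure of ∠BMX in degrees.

∠BMX = 19°

1. ∠DBM = 64°  [△MBD]
2. ∠MDX = 78°  [B on ray DX]
3. ∠DXM = 45°  [△MXD]
4. ∠MBX = 116°  [linear pair at B on XD]
5. ∠BXM = 45°  [B on ray XD]
6. ∠BMX = 19°  [△MXB]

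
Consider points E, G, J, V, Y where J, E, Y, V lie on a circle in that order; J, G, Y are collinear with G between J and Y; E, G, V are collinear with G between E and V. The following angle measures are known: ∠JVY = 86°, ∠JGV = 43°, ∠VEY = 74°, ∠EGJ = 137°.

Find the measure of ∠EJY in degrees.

∠EJY = 23°

1. ∠JEY = 94°  [cyclic JEYV, opposite ∠E+∠V]
2. ∠EGY = 43°  [vertical angles at G]
3. ∠EYJ = 63°  [△EGY]
4. ∠EJY = 23°  [△JEY]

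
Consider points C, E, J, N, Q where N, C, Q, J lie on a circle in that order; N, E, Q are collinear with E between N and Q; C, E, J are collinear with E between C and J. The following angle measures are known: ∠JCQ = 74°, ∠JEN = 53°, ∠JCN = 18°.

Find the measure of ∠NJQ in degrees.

∠NJQ = 88°

1. ∠JNQ = 74°  [same arc QJ]
2. ∠JQN = 18°  [same arc NJ]
3. ∠NJQ = 88°  [△NQJ]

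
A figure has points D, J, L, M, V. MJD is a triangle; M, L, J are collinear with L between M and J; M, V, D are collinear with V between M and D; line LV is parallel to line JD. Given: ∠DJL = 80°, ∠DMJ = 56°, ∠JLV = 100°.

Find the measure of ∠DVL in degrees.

1. ∠DJM = 80°  [L on ray JM]
2. ∠JDM = 44°  [△MJD]
3. ∠LVM = 44°  [LV∥JD, corresponding at V]
4. ∠DVL = 136°  [linear pair at V on MD]

∠DVL = 136°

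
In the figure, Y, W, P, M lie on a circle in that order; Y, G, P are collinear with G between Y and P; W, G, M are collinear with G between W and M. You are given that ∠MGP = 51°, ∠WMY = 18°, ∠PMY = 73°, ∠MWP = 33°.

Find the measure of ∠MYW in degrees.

∠MYW = 88°

1. ∠MGY = 129°  [linear pair at G on YP]
2. ∠MYP = 33°  [△YGM]
3. ∠MPY = 74°  [△YPM]
4. ∠MWY = 74°  [same arc YM]
5. ∠MYW = 88°  [△YWM]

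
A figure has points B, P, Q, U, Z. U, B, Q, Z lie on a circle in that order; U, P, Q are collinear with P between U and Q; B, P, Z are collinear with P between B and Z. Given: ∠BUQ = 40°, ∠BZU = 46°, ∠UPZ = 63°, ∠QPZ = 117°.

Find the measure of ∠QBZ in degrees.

∠QBZ = 71°

1. ∠BQU = 46°  [same arc UB]
2. ∠BPQ = 63°  [vertical angles at P]
3. ∠QBZ = 71°  [△BPQ]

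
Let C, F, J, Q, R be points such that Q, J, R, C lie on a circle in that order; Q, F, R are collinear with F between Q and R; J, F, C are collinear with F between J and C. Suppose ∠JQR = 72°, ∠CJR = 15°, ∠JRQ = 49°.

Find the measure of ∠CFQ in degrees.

∠CFQ = 116°

1. ∠CQR = 15°  [same arc RC]
2. ∠JCQ = 49°  [same arc QJ]
3. ∠CFQ = 116°  [△QFC]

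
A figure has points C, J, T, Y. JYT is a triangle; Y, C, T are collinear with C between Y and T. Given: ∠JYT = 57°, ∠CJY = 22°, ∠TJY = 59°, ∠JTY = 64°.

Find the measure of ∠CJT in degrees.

∠CJT = 37°

1. ∠CYJ = 57°  [C on ray YT]
2. ∠JCY = 101°  [△JYC]
3. ∠CTJ = 64°  [C on ray TY]
4. ∠JCT = 79°  [linear pair at C on YT]
5. ∠CJT = 37°  [△JCT]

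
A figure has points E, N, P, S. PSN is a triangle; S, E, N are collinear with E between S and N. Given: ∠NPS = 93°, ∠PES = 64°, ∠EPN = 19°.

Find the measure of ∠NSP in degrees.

∠NSP = 42°

1. ∠NEP = 116°  [linear pair at E on SN]
2. ∠ENP = 45°  [△PEN]
3. ∠PNS = 45°  [E on ray NS]
4. ∠NSP = 42°  [△PSN]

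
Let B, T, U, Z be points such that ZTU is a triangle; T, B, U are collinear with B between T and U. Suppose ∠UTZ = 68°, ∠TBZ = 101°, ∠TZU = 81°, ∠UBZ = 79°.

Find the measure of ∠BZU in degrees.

∠BZU = 70°

1. ∠TUZ = 31°  [△ZTU]
2. ∠BUZ = 31°  [B on ray UT]
3. ∠BZU = 70°  [△ZBU]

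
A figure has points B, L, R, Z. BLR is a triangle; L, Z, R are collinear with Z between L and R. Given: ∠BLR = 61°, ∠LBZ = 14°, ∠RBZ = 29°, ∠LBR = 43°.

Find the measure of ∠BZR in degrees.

1. ∠BLZ = 61°  [Z on ray LR]
2. ∠BZL = 105°  [△BLZ]
3. ∠BZR = 75°  [linear pair at Z on LR]

∠BZR = 75°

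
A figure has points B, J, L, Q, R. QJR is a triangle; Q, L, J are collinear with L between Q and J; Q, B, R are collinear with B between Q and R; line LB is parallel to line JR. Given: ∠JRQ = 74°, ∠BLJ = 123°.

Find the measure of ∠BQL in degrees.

1. ∠LBQ = 74°  [LB∥JR, corresponding at B]
2. ∠BLQ = 57°  [linear pair at L on QJ]
3. ∠BQL = 49°  [△QLB]

∠BQL = 49°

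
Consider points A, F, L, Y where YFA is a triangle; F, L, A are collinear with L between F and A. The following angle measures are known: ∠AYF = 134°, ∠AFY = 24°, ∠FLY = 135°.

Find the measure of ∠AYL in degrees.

∠AYL = 113°

1. ∠FAY = 22°  [△YFA]
2. ∠ALY = 45°  [linear pair at L on FA]
3. ∠LAY = 22°  [L on ray AF]
4. ∠AYL = 113°  [△YLA]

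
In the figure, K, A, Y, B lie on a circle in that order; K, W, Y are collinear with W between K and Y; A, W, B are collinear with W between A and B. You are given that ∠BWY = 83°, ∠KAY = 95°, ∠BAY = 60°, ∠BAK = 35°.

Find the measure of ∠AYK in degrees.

1. ∠AWK = 83°  [vertical angles at W]
2. ∠AKY = 62°  [△KWA]
3. ∠AYK = 23°  [△KAY]

∠AYK = 23°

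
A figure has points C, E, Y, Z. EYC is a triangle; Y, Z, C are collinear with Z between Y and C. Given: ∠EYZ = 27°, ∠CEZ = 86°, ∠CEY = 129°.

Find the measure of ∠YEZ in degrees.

1. ∠CYE = 27°  [Z on ray YC]
2. ∠ECY = 24°  [△EYC]
3. ∠ECZ = 24°  [Z on ray CY]
4. ∠CZE = 70°  [△EZC]
5. ∠EZY = 110°  [linear pair at Z on YC]
6. ∠YEZ = 43°  [△EYZ]

∠YEZ = 43°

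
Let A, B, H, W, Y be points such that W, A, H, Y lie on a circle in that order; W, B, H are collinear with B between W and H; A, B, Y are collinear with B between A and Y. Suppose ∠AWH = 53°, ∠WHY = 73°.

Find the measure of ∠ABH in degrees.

1. ∠WAY = 73°  [same arc WY]
2. ∠ABW = 54°  [△WBA]
3. ∠ABH = 126°  [linear pair at B on WH]

∠ABH = 126°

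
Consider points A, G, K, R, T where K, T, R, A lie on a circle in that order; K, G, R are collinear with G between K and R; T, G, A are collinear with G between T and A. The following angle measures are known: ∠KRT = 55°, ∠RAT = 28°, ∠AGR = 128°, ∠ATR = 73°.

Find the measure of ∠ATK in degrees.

∠ATK = 24°

1. ∠RKT = 28°  [same arc TR]
2. ∠KGT = 128°  [vertical angles at G]
3. ∠ATK = 24°  [△KGT]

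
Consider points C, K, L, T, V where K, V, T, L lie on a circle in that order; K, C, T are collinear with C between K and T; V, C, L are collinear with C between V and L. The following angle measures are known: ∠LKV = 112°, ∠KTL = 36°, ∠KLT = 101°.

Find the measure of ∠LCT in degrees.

∠LCT = 75°

1. ∠KVL = 36°  [same arc KL]
2. ∠LKT = 43°  [△KTL]
3. ∠KLV = 32°  [△KVL]
4. ∠KCL = 105°  [△KCL]
5. ∠LCT = 75°  [linear pair at C on KT]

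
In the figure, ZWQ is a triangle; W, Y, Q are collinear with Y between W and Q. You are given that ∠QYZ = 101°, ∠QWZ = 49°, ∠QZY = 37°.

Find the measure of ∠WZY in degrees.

1. ∠WYZ = 79°  [linear pair at Y on WQ]
2. ∠YWZ = 49°  [Y on ray WQ]
3. ∠WZY = 52°  [△ZWY]

∠WZY = 52°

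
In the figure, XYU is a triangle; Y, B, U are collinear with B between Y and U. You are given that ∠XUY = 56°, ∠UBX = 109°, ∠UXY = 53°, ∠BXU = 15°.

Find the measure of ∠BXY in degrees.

1. ∠UYX = 71°  [△XYU]
2. ∠XBY = 71°  [linear pair at B on YU]
3. ∠BYX = 71°  [B on ray YU]
4. ∠BXY = 38°  [△XYB]

∠BXY = 38°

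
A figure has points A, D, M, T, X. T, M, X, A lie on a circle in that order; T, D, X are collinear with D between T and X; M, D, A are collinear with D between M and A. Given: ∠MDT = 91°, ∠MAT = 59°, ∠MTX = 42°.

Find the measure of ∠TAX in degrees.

∠TAX = 101°

1. ∠MXT = 59°  [same arc TM]
2. ∠TMX = 79°  [△TMX]
3. ∠TAX = 101°  [cyclic TMXA, opposite ∠M+∠A]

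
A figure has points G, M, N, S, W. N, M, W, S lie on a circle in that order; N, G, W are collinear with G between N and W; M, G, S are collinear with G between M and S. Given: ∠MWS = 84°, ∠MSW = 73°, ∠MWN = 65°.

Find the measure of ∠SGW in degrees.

∠SGW = 88°

1. ∠MNS = 96°  [cyclic NMWS, opposite ∠N+∠W]
2. ∠MNW = 73°  [same arc MW]
3. ∠MSN = 65°  [same arc NM]
4. ∠NMS = 19°  [△NMS]
5. ∠MGN = 88°  [△NGM]
6. ∠SGW = 88°  [vertical angles at G]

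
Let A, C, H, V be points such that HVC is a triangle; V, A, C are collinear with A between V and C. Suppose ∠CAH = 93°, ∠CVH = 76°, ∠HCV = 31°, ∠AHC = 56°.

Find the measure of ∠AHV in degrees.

∠AHV = 17°

1. ∠HAV = 87°  [linear pair at A on VC]
2. ∠AVH = 76°  [A on ray VC]
3. ∠AHV = 17°  [△HVA]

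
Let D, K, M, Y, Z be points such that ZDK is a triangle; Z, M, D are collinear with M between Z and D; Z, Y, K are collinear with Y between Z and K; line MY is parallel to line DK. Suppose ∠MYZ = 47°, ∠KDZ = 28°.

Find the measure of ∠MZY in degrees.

1. ∠DKZ = 47°  [MY∥DK, corresponding at Y]
2. ∠DZK = 105°  [△ZDK]
3. ∠MZY = 105°  [M on ZD, Y on ZK]

∠MZY = 105°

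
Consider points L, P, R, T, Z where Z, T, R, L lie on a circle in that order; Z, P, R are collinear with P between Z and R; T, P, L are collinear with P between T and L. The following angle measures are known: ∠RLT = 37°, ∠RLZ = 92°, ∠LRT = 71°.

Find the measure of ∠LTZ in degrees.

∠LTZ = 16°

1. ∠RZT = 37°  [same arc TR]
2. ∠RTZ = 88°  [cyclic ZTRL, opposite ∠T+∠L]
3. ∠LZT = 109°  [cyclic ZTRL, opposite ∠Z+∠R]
4. ∠TRZ = 55°  [△ZTR]
5. ∠TLZ = 55°  [same arc ZT]
6. ∠LTZ = 16°  [△ZTL]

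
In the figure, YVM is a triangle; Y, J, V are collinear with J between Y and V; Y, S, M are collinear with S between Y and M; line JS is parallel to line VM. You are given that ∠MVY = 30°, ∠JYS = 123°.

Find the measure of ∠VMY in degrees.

∠VMY = 27°

1. ∠SJY = 30°  [JS∥VM, corresponding at J]
2. ∠JSY = 27°  [△YJS]
3. ∠VMY = 27°  [JS∥VM, corresponding at S]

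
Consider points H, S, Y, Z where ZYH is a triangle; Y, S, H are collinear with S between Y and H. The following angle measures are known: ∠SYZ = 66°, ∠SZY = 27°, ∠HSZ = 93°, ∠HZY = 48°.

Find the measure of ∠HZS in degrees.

∠HZS = 21°

1. ∠HYZ = 66°  [S on ray YH]
2. ∠YHZ = 66°  [△ZYH]
3. ∠SHZ = 66°  [S on ray HY]
4. ∠HZS = 21°  [△ZSH]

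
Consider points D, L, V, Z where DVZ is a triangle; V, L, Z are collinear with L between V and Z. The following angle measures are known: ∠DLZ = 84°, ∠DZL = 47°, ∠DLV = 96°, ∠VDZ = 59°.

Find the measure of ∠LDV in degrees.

1. ∠DZV = 47°  [L on ray ZV]
2. ∠DVZ = 74°  [△DVZ]
3. ∠DVL = 74°  [L on ray VZ]
4. ∠LDV = 10°  [△DVL]

∠LDV = 10°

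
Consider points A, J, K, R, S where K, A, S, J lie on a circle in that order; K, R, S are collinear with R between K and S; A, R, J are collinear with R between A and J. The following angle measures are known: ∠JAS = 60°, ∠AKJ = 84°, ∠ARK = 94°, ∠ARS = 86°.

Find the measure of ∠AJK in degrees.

1. ∠JKS = 60°  [same arc SJ]
2. ∠JRK = 86°  [vertical angles at R]
3. ∠AJK = 34°  [△KRJ]

∠AJK = 34°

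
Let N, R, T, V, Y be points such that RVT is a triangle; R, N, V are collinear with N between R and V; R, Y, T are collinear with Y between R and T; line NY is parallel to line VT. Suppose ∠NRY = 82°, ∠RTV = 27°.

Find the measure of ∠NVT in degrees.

1. ∠TRV = 82°  [N on RV, Y on RT]
2. ∠RVT = 71°  [△RVT]
3. ∠NVT = 71°  [N on ray VR]

∠NVT = 71°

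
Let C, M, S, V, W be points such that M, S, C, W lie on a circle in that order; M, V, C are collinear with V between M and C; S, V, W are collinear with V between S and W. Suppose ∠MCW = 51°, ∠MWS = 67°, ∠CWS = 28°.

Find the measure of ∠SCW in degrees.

1. ∠MSW = 51°  [same arc MW]
2. ∠SMW = 62°  [△MSW]
3. ∠SCW = 118°  [cyclic MSCW, opposite ∠M+∠C]

∠SCW = 118°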